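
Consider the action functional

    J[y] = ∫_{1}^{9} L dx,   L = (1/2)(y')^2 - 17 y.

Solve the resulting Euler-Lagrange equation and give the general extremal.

The Lagrangian is L = (1/2)(y')^2 - 17 y.
∂L/∂y = -17.
∂L/∂y' = y'.
The Euler-Lagrange equation d/dx(∂L/∂y') − ∂L/∂y = 0 becomes:
    y'' + 17 = 0
General solution: y(x) = -(17/2) x^2 + A x + B, where A and B are arbitrary constants fixed by the endpoint conditions.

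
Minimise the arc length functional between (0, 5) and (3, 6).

Arc-length functional: J[y] = ∫ sqrt(1 + (y')^2) dx.
Lagrangian L = sqrt(1 + (y')^2) has no explicit y dependence, so ∂L/∂y = 0 and the Euler-Lagrange equation gives
    d/dx( y' / sqrt(1 + (y')^2) ) = 0  ⇒  y' / sqrt(1 + (y')^2) = const.
Hence y' is constant, so y(x) is affine.
Fitting the endpoints (0, 5) and (3, 6):
    slope m = (6 − 5) / (3 − 0) = 1/3,
    intercept c = 5 − m·0 = 5.
Extremal: y(x) = (1/3) x + 5.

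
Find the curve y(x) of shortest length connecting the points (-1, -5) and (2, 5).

Arc-length functional: J[y] = ∫ sqrt(1 + (y')^2) dx.
Lagrangian L = sqrt(1 + (y')^2) has no explicit y dependence, so ∂L/∂y = 0 and the Euler-Lagrange equation gives
    d/dx( y' / sqrt(1 + (y')^2) ) = 0  ⇒  y' / sqrt(1 + (y')^2) = const.
Hence y' is constant, so y(x) is affine.
Fitting the endpoints (-1, -5) and (2, 5):
    slope m = (5 − (-5)) / (2 − (-1)) = 10/3,
    intercept c = (-5) − m·(-1) = -5/3.
Extremal: y(x) = (10/3) x - 5/3.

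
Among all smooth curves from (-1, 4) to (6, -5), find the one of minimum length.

Arc-length functional: J[y] = ∫ sqrt(1 + (y')^2) dx.
Lagrangian L = sqrt(1 + (y')^2) has no explicit y dependence, so ∂L/∂y = 0 and the Euler-Lagrange equation gives
    d/dx( y' / sqrt(1 + (y')^2) ) = 0  ⇒  y' / sqrt(1 + (y')^2) = const.
Hence y' is constant, so y(x) is affine.
Fitting the endpoints (-1, 4) and (6, -5):
    slope m = ((-5) − 4) / (6 − (-1)) = -9/7,
    intercept c = 4 − m·(-1) = 19/7.
Extremal: y(x) = (-9/7) x + 19/7.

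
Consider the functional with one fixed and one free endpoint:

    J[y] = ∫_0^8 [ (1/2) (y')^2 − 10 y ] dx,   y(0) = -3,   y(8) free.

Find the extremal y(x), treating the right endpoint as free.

The Lagrangian L = (1/2) (y')^2 − 10 y gives
    ∂L/∂y = −10,   ∂L/∂y' = y'.
Euler-Lagrange: d/dx(y') − (−10) = 0, i.e. y'' + 10 = 0, so
    y(x) = −(10/2) x^2 + C1 x + C2.
Fixed left endpoint y(0) = -3 ⇒ C2 = -3.
The right endpoint x = 8 is free, so the natural (transversality) condition is ∂L/∂y' |_{x=8} = 0, i.e. y'(8) = 0.
Compute y'(x) = −10 x + C1, so y'(8) = −80 + C1 = 0 ⇒ C1 = 80.
Therefore the extremal is
    y(x) = −5 x^2 + 80 x − 3.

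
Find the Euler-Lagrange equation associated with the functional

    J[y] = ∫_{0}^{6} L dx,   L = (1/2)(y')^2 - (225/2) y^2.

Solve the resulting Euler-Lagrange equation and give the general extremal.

The Lagrangian is L = (1/2)(y')^2 - (225/2) y^2.
∂L/∂y = -225y.
∂L/∂y' = y'.
The Euler-Lagrange equation d/dx(∂L/∂y') − ∂L/∂y = 0 becomes:
    y'' + 225 y = 0
General solution: y(x) = A sin(15x) + B cos(15x), where A and B are arbitrary constants fixed by the endpoint conditions.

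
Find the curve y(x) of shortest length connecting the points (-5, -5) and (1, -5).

Arc-length functional: J[y] = ∫ sqrt(1 + (y')^2) dx.
Lagrangian L = sqrt(1 + (y')^2) has no explicit y dependence, so ∂L/∂y = 0 and the Euler-Lagrange equation gives
    d/dx( y' / sqrt(1 + (y')^2) ) = 0  ⇒  y' / sqrt(1 + (y')^2) = const.
Hence y' is constant, so y(x) is affine.
Fitting the endpoints (-5, -5) and (1, -5):
    slope m = ((-5) − (-5)) / (1 − (-5)) = 0,
    intercept c = (-5) − m·(-5) = -5.
Extremal: y(x) = -5.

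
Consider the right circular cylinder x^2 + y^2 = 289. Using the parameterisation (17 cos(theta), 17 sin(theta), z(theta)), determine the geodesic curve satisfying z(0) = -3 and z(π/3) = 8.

Parameterise the cylinder of radius R = 17 as
    r(θ) = (17 cos θ, 17 sin θ, z(θ)).
The arc-length element is
    ds = sqrt(289 + (dz/dθ)^2) dθ,
so the Lagrangian is L = sqrt(289 + z'^2).
L depends on z' only, not on z or θ, so ∂L/∂z = 0 and
    ∂L/∂z' = z' / sqrt(289 + z'^2).
The Euler-Lagrange equation gives
    d/dθ( z' / sqrt(289 + z'^2) ) = 0,
so z' is constant. Integrating once:
    z(θ) = a θ + b,
a helix on the cylinder (a straight line when the cylinder is unrolled). The constants a, b are determined by the endpoint conditions.
With endpoint conditions z(0) = -3 and z(π/3) = 8: from z(0) = b we get b = -3, and a·π/3 + -3 = 8 gives a = 33/π, so
    z(θ) = (33/π) θ − 3.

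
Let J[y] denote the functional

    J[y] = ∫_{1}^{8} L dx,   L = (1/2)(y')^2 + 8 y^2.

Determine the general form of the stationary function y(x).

The Lagrangian is L = (1/2)(y')^2 + 8 y^2.
∂L/∂y = 16y.
∂L/∂y' = y'.
The Euler-Lagrange equation d/dx(∂L/∂y') − ∂L/∂y = 0 becomes:
    y'' - 16 y = 0
General solution: y(x) = A e^(4x) + B e^(-4x), where A and B are arbitrary constants fixed by the endpoint conditions.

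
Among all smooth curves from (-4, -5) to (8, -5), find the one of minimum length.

Arc-length functional: J[y] = ∫ sqrt(1 + (y')^2) dx.
Lagrangian L = sqrt(1 + (y')^2) has no explicit y dependence, so ∂L/∂y = 0 and the Euler-Lagrange equation gives
    d/dx( y' / sqrt(1 + (y')^2) ) = 0  ⇒  y' / sqrt(1 + (y')^2) = const.
Hence y' is constant, so y(x) is affine.
Fitting the endpoints (-4, -5) and (8, -5):
    slope m = ((-5) − (-5)) / (8 − (-4)) = 0,
    intercept c = (-5) − m·(-4) = -5.
Extremal: y(x) = -5.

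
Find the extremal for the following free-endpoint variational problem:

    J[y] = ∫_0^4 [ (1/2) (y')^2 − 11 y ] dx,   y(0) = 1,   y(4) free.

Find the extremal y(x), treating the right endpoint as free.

The Lagrangian L = (1/2) (y')^2 − 11 y gives
    ∂L/∂y = −11,   ∂L/∂y' = y'.
Euler-Lagrange: d/dx(y') − (−11) = 0, i.e. y'' + 11 = 0, so
    y(x) = −(11/2) x^2 + C1 x + C2.
Fixed left endpoint y(0) = 1 ⇒ C2 = 1.
The right endpoint x = 4 is free, so the natural (transversality) condition is ∂L/∂y' |_{x=4} = 0, i.e. y'(4) = 0.
Compute y'(x) = −11 x + C1, so y'(4) = −44 + C1 = 0 ⇒ C1 = 44.
Therefore the extremal is
    y(x) = −(11/2) x^2 + 44 x + 1.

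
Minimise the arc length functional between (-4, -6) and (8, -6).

Arc-length functional: J[y] = ∫ sqrt(1 + (y')^2) dx.
Lagrangian L = sqrt(1 + (y')^2) has no explicit y dependence, so ∂L/∂y = 0 and the Euler-Lagrange equation gives
    d/dx( y' / sqrt(1 + (y')^2) ) = 0  ⇒  y' / sqrt(1 + (y')^2) = const.
Hence y' is constant, so y(x) is affine.
Fitting the endpoints (-4, -6) and (8, -6):
    slope m = ((-6) − (-6)) / (8 − (-4)) = 0,
    intercept c = (-6) − m·(-4) = -6.
Extremal: y(x) = -6.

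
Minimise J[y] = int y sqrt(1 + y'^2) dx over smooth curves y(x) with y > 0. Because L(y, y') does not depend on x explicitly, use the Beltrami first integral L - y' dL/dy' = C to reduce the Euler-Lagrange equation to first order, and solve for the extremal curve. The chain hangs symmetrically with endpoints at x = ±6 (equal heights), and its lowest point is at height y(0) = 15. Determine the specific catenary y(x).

The Lagrangian L(y, y') = y sqrt(1 + y'^2) has no explicit x dependence, so the Beltrami identity applies:
    L − y' ∂L/∂y' = C.
Compute ∂L/∂y' = y · y' / sqrt(1 + y'^2). Then
    L − y' ∂L/∂y'
    = y sqrt(1 + y'^2) − y · y'^2 / sqrt(1 + y'^2)
    = y (1 + y'^2 − y'^2) / sqrt(1 + y'^2)
    = y / sqrt(1 + y'^2) = C.
Squaring gives y^2 = C^2 (1 + y'^2), i.e.
    y'^2 = y^2 / C^2 − 1.
Separating variables,
    dy / sqrt(y^2 − C^2) = dx / C,
and integrating gives arccosh(y / C) = (x − a)/C, so
    y(x) = C cosh((x − a)/C),
the catenary. The constants C and a are fixed by the two endpoint conditions (and, for the hanging-chain problem, the length constraint selects C).
Now fit the given data. The endpoints x = ±6 are symmetric at equal height, so the catenary is even about its minimum: a = 0 and y(x) = C cosh(x/C). The lowest point is y(0) = C cosh(0) = C, and we are told y(0) = 15, so C = 15. Therefore
    y(x) = 15 cosh(x/15),
and at the endpoints
    y(±6) = 15 cosh(6/15).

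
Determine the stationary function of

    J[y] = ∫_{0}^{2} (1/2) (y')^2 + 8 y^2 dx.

The Lagrangian is L = (1/2) (y')^2 + 8 y^2.
Compute ∂L/∂y = 16y, ∂L/∂y' = y'.
The Euler-Lagrange equation d/dx(∂L/∂y') − ∂L/∂y = 0 reduces to
    y'' − 16 y = 0.
Its general solution is
    y(x) = A e^(4x) + B e^(−4x),
with A, B fixed by the endpoint conditions.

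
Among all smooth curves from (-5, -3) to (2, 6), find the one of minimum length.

Arc-length functional: J[y] = ∫ sqrt(1 + (y')^2) dx.
Lagrangian L = sqrt(1 + (y')^2) has no explicit y dependence, so ∂L/∂y = 0 and the Euler-Lagrange equation gives
    d/dx( y' / sqrt(1 + (y')^2) ) = 0  ⇒  y' / sqrt(1 + (y')^2) = const.
Hence y' is constant, so y(x) is affine.
Fitting the endpoints (-5, -3) and (2, 6):
    slope m = (6 − (-3)) / (2 − (-5)) = 9/7,
    intercept c = (-3) − m·(-5) = 24/7.
Extremal: y(x) = (9/7) x + 24/7.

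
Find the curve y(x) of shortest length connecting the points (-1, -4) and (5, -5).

Arc-length functional: J[y] = ∫ sqrt(1 + (y')^2) dx.
Lagrangian L = sqrt(1 + (y')^2) has no explicit y dependence, so ∂L/∂y = 0 and the Euler-Lagrange equation gives
    d/dx( y' / sqrt(1 + (y')^2) ) = 0  ⇒  y' / sqrt(1 + (y')^2) = const.
Hence y' is constant, so y(x) is affine.
Fitting the endpoints (-1, -4) and (5, -5):
    slope m = ((-5) − (-4)) / (5 − (-1)) = -1/6,
    intercept c = (-4) − m·(-1) = -25/6.
Extremal: y(x) = (-1/6) x - 25/6.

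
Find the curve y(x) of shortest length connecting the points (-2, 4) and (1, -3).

Arc-length functional: J[y] = ∫ sqrt(1 + (y')^2) dx.
Lagrangian L = sqrt(1 + (y')^2) has no explicit y dependence, so ∂L/∂y = 0 and the Euler-Lagrange equation gives
    d/dx( y' / sqrt(1 + (y')^2) ) = 0  ⇒  y' / sqrt(1 + (y')^2) = const.
Hence y' is constant, so y(x) is affine.
Fitting the endpoints (-2, 4) and (1, -3):
    slope m = ((-3) − 4) / (1 − (-2)) = -7/3,
    intercept c = 4 − m·(-2) = -2/3.
Extremal: y(x) = (-7/3) x - 2/3.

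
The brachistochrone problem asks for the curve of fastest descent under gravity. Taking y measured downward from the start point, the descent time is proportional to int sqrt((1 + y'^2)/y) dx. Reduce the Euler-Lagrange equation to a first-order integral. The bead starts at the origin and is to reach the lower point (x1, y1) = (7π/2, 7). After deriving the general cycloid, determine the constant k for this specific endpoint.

The Lagrangian L = sqrt((1 + y'^2) / y) has no explicit x dependence, so the Beltrami identity applies:
    L − y' ∂L/∂y' = C.
Compute ∂L/∂y' = y' / sqrt(y (1 + y'^2)).
Substitute:
    sqrt((1 + y'^2)/y) − y'·y' / sqrt(y (1 + y'^2))
    = (1 + y'^2) / sqrt(y (1 + y'^2)) − y'^2 / sqrt(y (1 + y'^2))
    = 1 / sqrt(y (1 + y'^2)) = C.
Squaring and rearranging gives the first integral
    y (1 + y'^2) = 1/C^2 =: k   (constant).
Solving this first-order ODE by the substitution
    y = (k/2)(1 − cos θ)
yields the cycloid parameterisation
    x(θ) = (k/2)(θ − sin θ),   y(θ) = (k/2)(1 − cos θ).
The constant k is fixed by the endpoint condition.
Now fit the given lower endpoint (x1, y1) = (7π/2, 7). At the bottom of the first arch (θ = π), the parametric equations give
    y(π) = (k/2)(1 − cos π) = k,
    x(π) = (k/2)(π − sin π) = kπ/2.
Matching y(π) = 7 gives k = 7, consistent with x(π) = 7π/2. Therefore the specific cycloid is
    x(θ) = (7/2)(θ − sin θ),   y(θ) = (7/2)(1 − cos θ).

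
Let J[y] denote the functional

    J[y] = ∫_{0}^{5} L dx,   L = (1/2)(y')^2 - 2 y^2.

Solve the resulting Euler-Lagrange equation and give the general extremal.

The Lagrangian is L = (1/2)(y')^2 - 2 y^2.
∂L/∂y = -4y.
∂L/∂y' = y'.
The Euler-Lagrange equation d/dx(∂L/∂y') − ∂L/∂y = 0 becomes:
    y'' + 4 y = 0
General solution: y(x) = A sin(2x) + B cos(2x), where A and B are arbitrary constants fixed by the endpoint conditions.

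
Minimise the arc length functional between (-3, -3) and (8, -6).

Arc-length functional: J[y] = ∫ sqrt(1 + (y')^2) dx.
Lagrangian L = sqrt(1 + (y')^2) has no explicit y dependence, so ∂L/∂y = 0 and the Euler-Lagrange equation gives
    d/dx( y' / sqrt(1 + (y')^2) ) = 0  ⇒  y' / sqrt(1 + (y')^2) = const.
Hence y' is constant, so y(x) is affine.
Fitting the endpoints (-3, -3) and (8, -6):
    slope m = ((-6) − (-3)) / (8 − (-3)) = -3/11,
    intercept c = (-3) − m·(-3) = -42/11.
Extremal: y(x) = (-3/11) x - 42/11.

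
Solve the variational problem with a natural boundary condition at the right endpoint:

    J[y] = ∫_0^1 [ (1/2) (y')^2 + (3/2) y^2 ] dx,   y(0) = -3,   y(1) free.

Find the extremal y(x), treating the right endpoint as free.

The Lagrangian L = (1/2) (y')^2 + (3/2) y^2 gives
    ∂L/∂y = 3 y,   ∂L/∂y' = y'.
Euler-Lagrange: y'' − 3 y = 0.
With k = sqrt(3), the general solution is
    y(x) = A cosh(sqrt(3) x) + B sinh(sqrt(3) x).
Fixed left endpoint y(0) = -3 ⇒ A = -3.
The right endpoint x = 1 is free, so the natural (transversality) condition is ∂L/∂y' |_{x=1} = 0, i.e. y'(1) = 0.
Compute y'(x) = A k sinh(k x) + B k cosh(k x), so
    y'(1) = A k sinh(k·1) + B k cosh(k·1) = 0
    ⇒ B = −A tanh(k·1) = 3 tanh(sqrt(3)·1).
Therefore the extremal is
    y(x) = −3 cosh(sqrt(3) x) + 3 tanh(sqrt(3)·1) sinh(sqrt(3) x).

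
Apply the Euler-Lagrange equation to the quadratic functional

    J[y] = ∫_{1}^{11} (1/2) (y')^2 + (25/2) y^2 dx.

The Lagrangian is L = (1/2) (y')^2 + (25/2) y^2.
Compute ∂L/∂y = 25y, ∂L/∂y' = y'.
The Euler-Lagrange equation d/dx(∂L/∂y') − ∂L/∂y = 0 reduces to
    y'' − 25 y = 0.
Its general solution is
    y(x) = A e^(5x) + B e^(−5x),
with A, B fixed by the endpoint conditions.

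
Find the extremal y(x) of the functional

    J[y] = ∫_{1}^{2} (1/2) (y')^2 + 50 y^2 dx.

The Lagrangian is L = (1/2) (y')^2 + 50 y^2.
Compute ∂L/∂y = 100y, ∂L/∂y' = y'.
The Euler-Lagrange equation d/dx(∂L/∂y') − ∂L/∂y = 0 reduces to
    y'' − 100 y = 0.
Its general solution is
    y(x) = A e^(10x) + B e^(−10x),
with A, B fixed by the endpoint conditions.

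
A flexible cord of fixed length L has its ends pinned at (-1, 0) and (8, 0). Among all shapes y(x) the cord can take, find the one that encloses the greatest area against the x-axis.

Set up the augmented Lagrangian using a multiplier λ for the length constraint:
    F(y, y') = y − λ sqrt(1 + y'^2).
F has no explicit x dependence, so the Beltrami identity yields a first integral
    F − y' ∂F/∂y' = C.
Compute ∂F/∂y' = −λ y' / sqrt(1 + y'^2). Then
    y − λ sqrt(1 + y'^2) + λ y'^2 / sqrt(1 + y'^2) = C
    ⇒  y − λ / sqrt(1 + y'^2) = C.
Solving for y' and integrating gives
    (x − a)^2 + (y − b)^2 = λ^2,
a circular arc of radius λ. The constants a, b are determined by the endpoint conditions y(-1) = y(8) = 0, and λ is fixed implicitly by the length constraint
    ∫_{-1}^{8} sqrt(1 + y'^2) dx = L.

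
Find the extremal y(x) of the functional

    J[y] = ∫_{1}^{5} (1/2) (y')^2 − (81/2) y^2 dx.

The Lagrangian is L = (1/2) (y')^2 − (81/2) y^2.
Compute ∂L/∂y = -81y, ∂L/∂y' = y'.
The Euler-Lagrange equation d/dx(∂L/∂y') − ∂L/∂y = 0 reduces to
    y'' + 81 y = 0.
Its general solution is
    y(x) = A sin(9x) + B cos(9x),
with A, B fixed by the endpoint conditions.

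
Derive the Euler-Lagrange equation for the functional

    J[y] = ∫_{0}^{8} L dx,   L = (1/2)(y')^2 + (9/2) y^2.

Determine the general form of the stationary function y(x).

The Lagrangian is L = (1/2)(y')^2 + (9/2) y^2.
∂L/∂y = 9y.
∂L/∂y' = y'.
The Euler-Lagrange equation d/dx(∂L/∂y') − ∂L/∂y = 0 becomes:
    y'' - 9 y = 0
General solution: y(x) = A e^(3x) + B e^(-3x), where A and B are arbitrary constants fixed by the endpoint conditions.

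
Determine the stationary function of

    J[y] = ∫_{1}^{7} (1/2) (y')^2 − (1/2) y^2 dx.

The Lagrangian is L = (1/2) (y')^2 − (1/2) y^2.
Compute ∂L/∂y = -y, ∂L/∂y' = y'.
The Euler-Lagrange equation d/dx(∂L/∂y') − ∂L/∂y = 0 reduces to
    y'' + y = 0.
Its general solution is
    y(x) = A sin(x) + B cos(x),
with A, B fixed by the endpoint conditions.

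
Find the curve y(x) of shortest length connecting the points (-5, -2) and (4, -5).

Arc-length functional: J[y] = ∫ sqrt(1 + (y')^2) dx.
Lagrangian L = sqrt(1 + (y')^2) has no explicit y dependence, so ∂L/∂y = 0 and the Euler-Lagrange equation gives
    d/dx( y' / sqrt(1 + (y')^2) ) = 0  ⇒  y' / sqrt(1 + (y')^2) = const.
Hence y' is constant, so y(x) is affine.
Fitting the endpoints (-5, -2) and (4, -5):
    slope m = ((-5) − (-2)) / (4 − (-5)) = -1/3,
    intercept c = (-2) − m·(-5) = -11/3.
Extremal: y(x) = (-1/3) x - 11/3.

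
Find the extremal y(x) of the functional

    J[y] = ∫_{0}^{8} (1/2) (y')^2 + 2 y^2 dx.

The Lagrangian is L = (1/2) (y')^2 + 2 y^2.
Compute ∂L/∂y = 4y, ∂L/∂y' = y'.
The Euler-Lagrange equation d/dx(∂L/∂y') − ∂L/∂y = 0 reduces to
    y'' − 4 y = 0.
Its general solution is
    y(x) = A e^(2x) + B e^(−2x),
with A, B fixed by the endpoint conditions.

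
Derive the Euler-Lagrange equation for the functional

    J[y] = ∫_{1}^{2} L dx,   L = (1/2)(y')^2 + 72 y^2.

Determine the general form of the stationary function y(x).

The Lagrangian is L = (1/2)(y')^2 + 72 y^2.
∂L/∂y = 144y.
∂L/∂y' = y'.
The Euler-Lagrange equation d/dx(∂L/∂y') − ∂L/∂y = 0 becomes:
    y'' - 144 y = 0
General solution: y(x) = A e^(12x) + B e^(-12x), where A and B are arbitrary constants fixed by the endpoint conditions.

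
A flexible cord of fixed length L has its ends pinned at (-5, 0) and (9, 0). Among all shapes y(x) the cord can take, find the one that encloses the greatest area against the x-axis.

Set up the augmented Lagrangian using a multiplier λ for the length constraint:
    F(y, y') = y − λ sqrt(1 + y'^2).
F has no explicit x dependence, so the Beltrami identity yields a first integral
    F − y' ∂F/∂y' = C.
Compute ∂F/∂y' = −λ y' / sqrt(1 + y'^2). Then
    y − λ sqrt(1 + y'^2) + λ y'^2 / sqrt(1 + y'^2) = C
    ⇒  y − λ / sqrt(1 + y'^2) = C.
Solving for y' and integrating gives
    (x − a)^2 + (y − b)^2 = λ^2,
a circular arc of radius λ. The constants a, b are determined by the endpoint conditions y(-5) = y(9) = 0, and λ is fixed implicitly by the length constraint
    ∫_{-5}^{9} sqrt(1 + y'^2) dx = L.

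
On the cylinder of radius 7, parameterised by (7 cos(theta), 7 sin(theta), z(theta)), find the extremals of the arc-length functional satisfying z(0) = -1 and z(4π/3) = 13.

Parameterise the cylinder of radius R = 7 as
    r(θ) = (7 cos θ, 7 sin θ, z(θ)).
The arc-length element is
    ds = sqrt(49 + (dz/dθ)^2) dθ,
so the Lagrangian is L = sqrt(49 + z'^2).
L depends on z' only, not on z or θ, so ∂L/∂z = 0 and
    ∂L/∂z' = z' / sqrt(49 + z'^2).
The Euler-Lagrange equation gives
    d/dθ( z' / sqrt(49 + z'^2) ) = 0,
so z' is constant. Integrating once:
    z(θ) = a θ + b,
a helix on the cylinder (a straight line when the cylinder is unrolled). The constants a, b are determined by the endpoint conditions.
With endpoint conditions z(0) = -1 and z(4π/3) = 13: from z(0) = b we get b = -1, and a·4π/3 + -1 = 13 gives a = 21/(2π), so
    z(θ) = (21/(2π)) θ − 1.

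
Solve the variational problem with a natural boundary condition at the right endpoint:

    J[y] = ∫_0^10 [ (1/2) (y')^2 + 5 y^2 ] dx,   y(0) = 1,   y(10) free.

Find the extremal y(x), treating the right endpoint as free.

The Lagrangian L = (1/2) (y')^2 + 5 y^2 gives
    ∂L/∂y = 10 y,   ∂L/∂y' = y'.
Euler-Lagrange: y'' − 10 y = 0.
With k = sqrt(10), the general solution is
    y(x) = A cosh(sqrt(10) x) + B sinh(sqrt(10) x).
Fixed left endpoint y(0) = 1 ⇒ A = 1.
The right endpoint x = 10 is free, so the natural (transversality) condition is ∂L/∂y' |_{x=10} = 0, i.e. y'(10) = 0.
Compute y'(x) = A k sinh(k x) + B k cosh(k x), so
    y'(10) = A k sinh(k·10) + B k cosh(k·10) = 0
    ⇒ B = −A tanh(k·10) = − tanh(sqrt(10)·10).
Therefore the extremal is
    y(x) = cosh(sqrt(10) x) − tanh(sqrt(10)·10) sinh(sqrt(10) x).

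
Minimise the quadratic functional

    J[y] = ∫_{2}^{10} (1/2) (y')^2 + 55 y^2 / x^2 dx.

The Lagrangian is L = (1/2) (y')^2 + 55 y^2 / x^2.
Compute ∂L/∂y = 110y/x^2, ∂L/∂y' = y'.
The Euler-Lagrange equation d/dx(∂L/∂y') − ∂L/∂y = 0 reduces to
    y'' − 110/x^2 · y = 0  (x > 0).
Its general solution is
    y(x) = A x^11 + B x^(-10),
with A, B fixed by the endpoint conditions.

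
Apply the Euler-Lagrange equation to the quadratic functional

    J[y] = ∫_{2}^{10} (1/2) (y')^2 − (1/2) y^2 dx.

The Lagrangian is L = (1/2) (y')^2 − (1/2) y^2.
Compute ∂L/∂y = -y, ∂L/∂y' = y'.
The Euler-Lagrange equation d/dx(∂L/∂y') − ∂L/∂y = 0 reduces to
    y'' + y = 0.
Its general solution is
    y(x) = A sin(x) + B cos(x),
with A, B fixed by the endpoint conditions.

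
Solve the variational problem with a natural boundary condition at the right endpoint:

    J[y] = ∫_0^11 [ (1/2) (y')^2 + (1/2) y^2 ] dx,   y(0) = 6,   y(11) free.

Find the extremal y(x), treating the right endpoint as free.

The Lagrangian L = (1/2) (y')^2 + (1/2) y^2 gives
    ∂L/∂y = 1 y,   ∂L/∂y' = y'.
Euler-Lagrange: y'' − y = 0.
With k = 1, the general solution is
    y(x) = A cosh(x) + B sinh(x).
Fixed left endpoint y(0) = 6 ⇒ A = 6.
The right endpoint x = 11 is free, so the natural (transversality) condition is ∂L/∂y' |_{x=11} = 0, i.e. y'(11) = 0.
Compute y'(x) = A k sinh(k x) + B k cosh(k x), so
    y'(11) = A k sinh(k·11) + B k cosh(k·11) = 0
    ⇒ B = −A tanh(k·11) = − 6 tanh(1·11).
Therefore the extremal is
    y(x) = 6 cosh(1 x) − 6 tanh(1·11) sinh(1 x).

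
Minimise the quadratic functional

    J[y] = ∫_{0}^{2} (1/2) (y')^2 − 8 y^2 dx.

The Lagrangian is L = (1/2) (y')^2 − 8 y^2.
Compute ∂L/∂y = -16y, ∂L/∂y' = y'.
The Euler-Lagrange equation d/dx(∂L/∂y') − ∂L/∂y = 0 reduces to
    y'' + 16 y = 0.
Its general solution is
    y(x) = A sin(4x) + B cos(4x),
with A, B fixed by the endpoint conditions.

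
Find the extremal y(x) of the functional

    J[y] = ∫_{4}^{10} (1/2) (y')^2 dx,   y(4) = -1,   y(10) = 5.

The Lagrangian is L = (1/2) (y')^2.
Compute ∂L/∂y = 0, ∂L/∂y' = y'.
The Euler-Lagrange equation d/dx(∂L/∂y') − ∂L/∂y = 0 reduces to
    y'' = 0.
Its general solution is
    y(x) = A x + B,
with A, B fixed by the endpoint conditions.
Applying the endpoint conditions y(4) = -1 and y(10) = 5: solve A·4 + B = -1 and A·10 + B = 5. Subtracting gives A(10 − 4) = 5 − -1, so A = 1, and B = -1 − A·4 = -5. Therefore
    y(x) = x - 5.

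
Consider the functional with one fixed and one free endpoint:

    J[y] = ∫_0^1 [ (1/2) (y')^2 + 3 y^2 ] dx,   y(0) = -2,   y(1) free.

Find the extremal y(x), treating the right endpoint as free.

The Lagrangian L = (1/2) (y')^2 + 3 y^2 gives
    ∂L/∂y = 6 y,   ∂L/∂y' = y'.
Euler-Lagrange: y'' − 6 y = 0.
With k = sqrt(6), the general solution is
    y(x) = A cosh(sqrt(6) x) + B sinh(sqrt(6) x).
Fixed left endpoint y(0) = -2 ⇒ A = -2.
The right endpoint x = 1 is free, so the natural (transversality) condition is ∂L/∂y' |_{x=1} = 0, i.e. y'(1) = 0.
Compute y'(x) = A k sinh(k x) + B k cosh(k x), so
    y'(1) = A k sinh(k·1) + B k cosh(k·1) = 0
    ⇒ B = −A tanh(k·1) = 2 tanh(sqrt(6)·1).
Therefore the extremal is
    y(x) = −2 cosh(sqrt(6) x) + 2 tanh(sqrt(6)·1) sinh(sqrt(6) x).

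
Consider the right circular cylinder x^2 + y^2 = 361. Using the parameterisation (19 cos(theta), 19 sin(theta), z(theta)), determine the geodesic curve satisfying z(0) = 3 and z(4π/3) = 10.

Parameterise the cylinder of radius R = 19 as
    r(θ) = (19 cos θ, 19 sin θ, z(θ)).
The arc-length element is
    ds = sqrt(361 + (dz/dθ)^2) dθ,
so the Lagrangian is L = sqrt(361 + z'^2).
L depends on z' only, not on z or θ, so ∂L/∂z = 0 and
    ∂L/∂z' = z' / sqrt(361 + z'^2).
The Euler-Lagrange equation gives
    d/dθ( z' / sqrt(361 + z'^2) ) = 0,
so z' is constant. Integrating once:
    z(θ) = a θ + b,
a helix on the cylinder (a straight line when the cylinder is unrolled). The constants a, b are determined by the endpoint conditions.
With endpoint conditions z(0) = 3 and z(4π/3) = 10: from z(0) = b we get b = 3, and a·4π/3 + 3 = 10 gives a = 21/(4π), so
    z(θ) = (21/(4π)) θ + 3.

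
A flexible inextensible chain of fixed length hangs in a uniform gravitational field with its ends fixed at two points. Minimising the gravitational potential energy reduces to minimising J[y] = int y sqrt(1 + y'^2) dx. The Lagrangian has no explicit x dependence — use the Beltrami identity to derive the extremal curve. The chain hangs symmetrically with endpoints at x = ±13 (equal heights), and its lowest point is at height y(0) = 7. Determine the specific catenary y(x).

The Lagrangian L(y, y') = y sqrt(1 + y'^2) has no explicit x dependence, so the Beltrami identity applies:
    L − y' ∂L/∂y' = C.
Compute ∂L/∂y' = y · y' / sqrt(1 + y'^2). Then
    L − y' ∂L/∂y'
    = y sqrt(1 + y'^2) − y · y'^2 / sqrt(1 + y'^2)
    = y (1 + y'^2 − y'^2) / sqrt(1 + y'^2)
    = y / sqrt(1 + y'^2) = C.
Squaring gives y^2 = C^2 (1 + y'^2), i.e.
    y'^2 = y^2 / C^2 − 1.
Separating variables,
    dy / sqrt(y^2 − C^2) = dx / C,
and integrating gives arccosh(y / C) = (x − a)/C, so
    y(x) = C cosh((x − a)/C),
the catenary. The constants C and a are fixed by the two endpoint conditions (and, for the hanging-chain problem, the length constraint selects C).
Now fit the given data. The endpoints x = ±13 are symmetric at equal height, so the catenary is even about its minimum: a = 0 and y(x) = C cosh(x/C). The lowest point is y(0) = C cosh(0) = C, and we are told y(0) = 7, so C = 7. Therefore
    y(x) = 7 cosh(x/7),
and at the endpoints
    y(±13) = 7 cosh(13/7).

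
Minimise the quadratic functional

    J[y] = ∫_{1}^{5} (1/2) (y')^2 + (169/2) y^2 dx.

The Lagrangian is L = (1/2) (y')^2 + (169/2) y^2.
Compute ∂L/∂y = 169y, ∂L/∂y' = y'.
The Euler-Lagrange equation d/dx(∂L/∂y') − ∂L/∂y = 0 reduces to
    y'' − 169 y = 0.
Its general solution is
    y(x) = A e^(13x) + B e^(−13x),
with A, B fixed by the endpoint conditions.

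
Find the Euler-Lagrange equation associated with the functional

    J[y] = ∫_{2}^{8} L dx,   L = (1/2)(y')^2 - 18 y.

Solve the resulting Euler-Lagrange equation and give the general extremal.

The Lagrangian is L = (1/2)(y')^2 - 18 y.
∂L/∂y = -18.
∂L/∂y' = y'.
The Euler-Lagrange equation d/dx(∂L/∂y') − ∂L/∂y = 0 becomes:
    y'' + 18 = 0
General solution: y(x) = -9 x^2 + A x + B, where A and B are arbitrary constants fixed by the endpoint conditions.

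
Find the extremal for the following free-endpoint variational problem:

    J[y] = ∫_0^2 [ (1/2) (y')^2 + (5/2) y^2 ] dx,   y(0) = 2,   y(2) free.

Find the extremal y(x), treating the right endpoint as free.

The Lagrangian L = (1/2) (y')^2 + (5/2) y^2 gives
    ∂L/∂y = 5 y,   ∂L/∂y' = y'.
Euler-Lagrange: y'' − 5 y = 0.
With k = sqrt(5), the general solution is
    y(x) = A cosh(sqrt(5) x) + B sinh(sqrt(5) x).
Fixed left endpoint y(0) = 2 ⇒ A = 2.
The right endpoint x = 2 is free, so the natural (transversality) condition is ∂L/∂y' |_{x=2} = 0, i.e. y'(2) = 0.
Compute y'(x) = A k sinh(k x) + B k cosh(k x), so
    y'(2) = A k sinh(k·2) + B k cosh(k·2) = 0
    ⇒ B = −A tanh(k·2) = − 2 tanh(sqrt(5)·2).
Therefore the extremal is
    y(x) = 2 cosh(sqrt(5) x) − 2 tanh(sqrt(5)·2) sinh(sqrt(5) x).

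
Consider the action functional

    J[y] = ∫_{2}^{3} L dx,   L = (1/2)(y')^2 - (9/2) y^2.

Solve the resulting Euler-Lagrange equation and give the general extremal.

The Lagrangian is L = (1/2)(y')^2 - (9/2) y^2.
∂L/∂y = -9y.
∂L/∂y' = y'.
The Euler-Lagrange equation d/dx(∂L/∂y') − ∂L/∂y = 0 becomes:
    y'' + 9 y = 0
General solution: y(x) = A sin(3x) + B cos(3x), where A and B are arbitrary constants fixed by the endpoint conditions.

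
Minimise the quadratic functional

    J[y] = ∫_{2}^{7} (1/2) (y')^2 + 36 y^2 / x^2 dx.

The Lagrangian is L = (1/2) (y')^2 + 36 y^2 / x^2.
Compute ∂L/∂y = 72y/x^2, ∂L/∂y' = y'.
The Euler-Lagrange equation d/dx(∂L/∂y') − ∂L/∂y = 0 reduces to
    y'' − 72/x^2 · y = 0  (x > 0).
Its general solution is
    y(x) = A x^9 + B x^(-8),
with A, B fixed by the endpoint conditions.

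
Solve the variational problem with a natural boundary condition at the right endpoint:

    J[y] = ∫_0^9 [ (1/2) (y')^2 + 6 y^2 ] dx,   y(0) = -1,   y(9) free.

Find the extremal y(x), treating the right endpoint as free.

The Lagrangian L = (1/2) (y')^2 + 6 y^2 gives
    ∂L/∂y = 12 y,   ∂L/∂y' = y'.
Euler-Lagrange: y'' − 12 y = 0.
With k = sqrt(12), the general solution is
    y(x) = A cosh(sqrt(12) x) + B sinh(sqrt(12) x).
Fixed left endpoint y(0) = -1 ⇒ A = -1.
The right endpoint x = 9 is free, so the natural (transversality) condition is ∂L/∂y' |_{x=9} = 0, i.e. y'(9) = 0.
Compute y'(x) = A k sinh(k x) + B k cosh(k x), so
    y'(9) = A k sinh(k·9) + B k cosh(k·9) = 0
    ⇒ B = −A tanh(k·9) = tanh(sqrt(12)·9).
Therefore the extremal is
    y(x) = −cosh(sqrt(12) x) + tanh(sqrt(12)·9) sinh(sqrt(12) x).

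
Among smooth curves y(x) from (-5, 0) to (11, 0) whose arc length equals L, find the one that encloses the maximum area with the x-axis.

Set up the augmented Lagrangian using a multiplier λ for the length constraint:
    F(y, y') = y − λ sqrt(1 + y'^2).
F has no explicit x dependence, so the Beltrami identity yields a first integral
    F − y' ∂F/∂y' = C.
Compute ∂F/∂y' = −λ y' / sqrt(1 + y'^2). Then
    y − λ sqrt(1 + y'^2) + λ y'^2 / sqrt(1 + y'^2) = C
    ⇒  y − λ / sqrt(1 + y'^2) = C.
Solving for y' and integrating gives
    (x − a)^2 + (y − b)^2 = λ^2,
a circular arc of radius λ. The constants a, b are determined by the endpoint conditions y(-5) = y(11) = 0, and λ is fixed implicitly by the length constraint
    ∫_{-5}^{11} sqrt(1 + y'^2) dx = L.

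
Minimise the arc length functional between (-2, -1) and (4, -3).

Arc-length functional: J[y] = ∫ sqrt(1 + (y')^2) dx.
Lagrangian L = sqrt(1 + (y')^2) has no explicit y dependence, so ∂L/∂y = 0 and the Euler-Lagrange equation gives
    d/dx( y' / sqrt(1 + (y')^2) ) = 0  ⇒  y' / sqrt(1 + (y')^2) = const.
Hence y' is constant, so y(x) is affine.
Fitting the endpoints (-2, -1) and (4, -3):
    slope m = ((-3) − (-1)) / (4 − (-2)) = -1/3,
    intercept c = (-1) − m·(-2) = -5/3.
Extremal: y(x) = (-1/3) x - 5/3.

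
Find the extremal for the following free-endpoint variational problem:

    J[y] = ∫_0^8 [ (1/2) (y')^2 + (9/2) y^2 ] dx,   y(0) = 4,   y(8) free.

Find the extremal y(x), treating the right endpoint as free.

The Lagrangian L = (1/2) (y')^2 + (9/2) y^2 gives
    ∂L/∂y = 9 y,   ∂L/∂y' = y'.
Euler-Lagrange: y'' − 9 y = 0.
With k = 3, the general solution is
    y(x) = A cosh(3 x) + B sinh(3 x).
Fixed left endpoint y(0) = 4 ⇒ A = 4.
The right endpoint x = 8 is free, so the natural (transversality) condition is ∂L/∂y' |_{x=8} = 0, i.e. y'(8) = 0.
Compute y'(x) = A k sinh(k x) + B k cosh(k x), so
    y'(8) = A k sinh(k·8) + B k cosh(k·8) = 0
    ⇒ B = −A tanh(k·8) = − 4 tanh(3·8).
Therefore the extremal is
    y(x) = 4 cosh(3 x) − 4 tanh(3·8) sinh(3 x).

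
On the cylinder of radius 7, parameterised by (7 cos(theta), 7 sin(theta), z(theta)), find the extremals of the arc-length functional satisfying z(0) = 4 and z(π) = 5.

Parameterise the cylinder of radius R = 7 as
    r(θ) = (7 cos θ, 7 sin θ, z(θ)).
The arc-length element is
    ds = sqrt(49 + (dz/dθ)^2) dθ,
so the Lagrangian is L = sqrt(49 + z'^2).
L depends on z' only, not on z or θ, so ∂L/∂z = 0 and
    ∂L/∂z' = z' / sqrt(49 + z'^2).
The Euler-Lagrange equation gives
    d/dθ( z' / sqrt(49 + z'^2) ) = 0,
so z' is constant. Integrating once:
    z(θ) = a θ + b,
a helix on the cylinder (a straight line when the cylinder is unrolled). The constants a, b are determined by the endpoint conditions.
With endpoint conditions z(0) = 4 and z(π) = 5: from z(0) = b we get b = 4, and a·π + 4 = 5 gives a = 1/π, so
    z(θ) = (1/π) θ + 4.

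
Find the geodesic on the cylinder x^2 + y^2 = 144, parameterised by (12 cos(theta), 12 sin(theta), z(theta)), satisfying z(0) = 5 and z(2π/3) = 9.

Parameterise the cylinder of radius R = 12 as
    r(θ) = (12 cos θ, 12 sin θ, z(θ)).
The arc-length element is
    ds = sqrt(144 + (dz/dθ)^2) dθ,
so the Lagrangian is L = sqrt(144 + z'^2).
L depends on z' only, not on z or θ, so ∂L/∂z = 0 and
    ∂L/∂z' = z' / sqrt(144 + z'^2).
The Euler-Lagrange equation gives
    d/dθ( z' / sqrt(144 + z'^2) ) = 0,
so z' is constant. Integrating once:
    z(θ) = a θ + b,
a helix on the cylinder (a straight line when the cylinder is unrolled). The constants a, b are determined by the endpoint conditions.
With endpoint conditions z(0) = 5 and z(2π/3) = 9: from z(0) = b we get b = 5, and a·2π/3 + 5 = 9 gives a = 6/π, so
    z(θ) = (6/π) θ + 5.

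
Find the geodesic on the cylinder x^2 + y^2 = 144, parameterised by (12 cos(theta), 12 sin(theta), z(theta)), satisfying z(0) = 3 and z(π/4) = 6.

Parameterise the cylinder of radius R = 12 as
    r(θ) = (12 cos θ, 12 sin θ, z(θ)).
The arc-length element is
    ds = sqrt(144 + (dz/dθ)^2) dθ,
so the Lagrangian is L = sqrt(144 + z'^2).
L depends on z' only, not on z or θ, so ∂L/∂z = 0 and
    ∂L/∂z' = z' / sqrt(144 + z'^2).
The Euler-Lagrange equation gives
    d/dθ( z' / sqrt(144 + z'^2) ) = 0,
so z' is constant. Integrating once:
    z(θ) = a θ + b,
a helix on the cylinder (a straight line when the cylinder is unrolled). The constants a, b are determined by the endpoint conditions.
With endpoint conditions z(0) = 3 and z(π/4) = 6: from z(0) = b we get b = 3, and a·π/4 + 3 = 6 gives a = 12/π, so
    z(θ) = (12/π) θ + 3.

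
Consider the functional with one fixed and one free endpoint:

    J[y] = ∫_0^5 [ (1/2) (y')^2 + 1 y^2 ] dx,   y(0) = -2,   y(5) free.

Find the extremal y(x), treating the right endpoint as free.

The Lagrangian L = (1/2) (y')^2 + 1 y^2 gives
    ∂L/∂y = 2 y,   ∂L/∂y' = y'.
Euler-Lagrange: y'' − 2 y = 0.
With k = sqrt(2), the general solution is
    y(x) = A cosh(sqrt(2) x) + B sinh(sqrt(2) x).
Fixed left endpoint y(0) = -2 ⇒ A = -2.
The right endpoint x = 5 is free, so the natural (transversality) condition is ∂L/∂y' |_{x=5} = 0, i.e. y'(5) = 0.
Compute y'(x) = A k sinh(k x) + B k cosh(k x), so
    y'(5) = A k sinh(k·5) + B k cosh(k·5) = 0
    ⇒ B = −A tanh(k·5) = 2 tanh(sqrt(2)·5).
Therefore the extremal is
    y(x) = −2 cosh(sqrt(2) x) + 2 tanh(sqrt(2)·5) sinh(sqrt(2) x).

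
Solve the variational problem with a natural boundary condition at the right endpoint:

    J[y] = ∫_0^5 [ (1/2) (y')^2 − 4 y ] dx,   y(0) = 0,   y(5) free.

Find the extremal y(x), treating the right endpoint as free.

The Lagrangian L = (1/2) (y')^2 − 4 y gives
    ∂L/∂y = −4,   ∂L/∂y' = y'.
Euler-Lagrange: d/dx(y') − (−4) = 0, i.e. y'' + 4 = 0, so
    y(x) = −(4/2) x^2 + C1 x + C2.
Fixed left endpoint y(0) = 0 ⇒ C2 = 0.
The right endpoint x = 5 is free, so the natural (transversality) condition is ∂L/∂y' |_{x=5} = 0, i.e. y'(5) = 0.
Compute y'(x) = −4 x + C1, so y'(5) = −20 + C1 = 0 ⇒ C1 = 20.
Therefore the extremal is
    y(x) = −2 x^2 + 20 x.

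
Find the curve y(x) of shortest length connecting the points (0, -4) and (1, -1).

Arc-length functional: J[y] = ∫ sqrt(1 + (y')^2) dx.
Lagrangian L = sqrt(1 + (y')^2) has no explicit y dependence, so ∂L/∂y = 0 and the Euler-Lagrange equation gives
    d/dx( y' / sqrt(1 + (y')^2) ) = 0  ⇒  y' / sqrt(1 + (y')^2) = const.
Hence y' is constant, so y(x) is affine.
Fitting the endpoints (0, -4) and (1, -1):
    slope m = ((-1) − (-4)) / (1 − 0) = 3,
    intercept c = (-4) − m·0 = -4.
Extremal: y(x) = 3 x - 4.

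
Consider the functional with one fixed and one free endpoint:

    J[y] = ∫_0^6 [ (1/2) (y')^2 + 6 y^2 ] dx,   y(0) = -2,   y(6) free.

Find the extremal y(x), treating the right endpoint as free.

The Lagrangian L = (1/2) (y')^2 + 6 y^2 gives
    ∂L/∂y = 12 y,   ∂L/∂y' = y'.
Euler-Lagrange: y'' − 12 y = 0.
With k = sqrt(12), the general solution is
    y(x) = A cosh(sqrt(12) x) + B sinh(sqrt(12) x).
Fixed left endpoint y(0) = -2 ⇒ A = -2.
The right endpoint x = 6 is free, so the natural (transversality) condition is ∂L/∂y' |_{x=6} = 0, i.e. y'(6) = 0.
Compute y'(x) = A k sinh(k x) + B k cosh(k x), so
    y'(6) = A k sinh(k·6) + B k cosh(k·6) = 0
    ⇒ B = −A tanh(k·6) = 2 tanh(sqrt(12)·6).
Therefore the extremal is
    y(x) = −2 cosh(sqrt(12) x) + 2 tanh(sqrt(12)·6) sinh(sqrt(12) x).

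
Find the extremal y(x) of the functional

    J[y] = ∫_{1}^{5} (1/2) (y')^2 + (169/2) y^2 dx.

The Lagrangian is L = (1/2) (y')^2 + (169/2) y^2.
Compute ∂L/∂y = 169y, ∂L/∂y' = y'.
The Euler-Lagrange equation d/dx(∂L/∂y') − ∂L/∂y = 0 reduces to
    y'' − 169 y = 0.
Its general solution is
    y(x) = A e^(13x) + B e^(−13x),
with A, B fixed by the endpoint conditions.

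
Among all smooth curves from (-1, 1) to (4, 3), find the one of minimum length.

Arc-length functional: J[y] = ∫ sqrt(1 + (y')^2) dx.
Lagrangian L = sqrt(1 + (y')^2) has no explicit y dependence, so ∂L/∂y = 0 and the Euler-Lagrange equation gives
    d/dx( y' / sqrt(1 + (y')^2) ) = 0  ⇒  y' / sqrt(1 + (y')^2) = const.
Hence y' is constant, so y(x) is affine.
Fitting the endpoints (-1, 1) and (4, 3):
    slope m = (3 − 1) / (4 − (-1)) = 2/5,
    intercept c = 1 − m·(-1) = 7/5.
Extremal: y(x) = (2/5) x + 7/5.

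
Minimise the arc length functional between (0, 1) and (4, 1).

Arc-length functional: J[y] = ∫ sqrt(1 + (y')^2) dx.
Lagrangian L = sqrt(1 + (y')^2) has no explicit y dependence, so ∂L/∂y = 0 and the Euler-Lagrange equation gives
    d/dx( y' / sqrt(1 + (y')^2) ) = 0  ⇒  y' / sqrt(1 + (y')^2) = const.
Hence y' is constant, so y(x) is affine.
Fitting the endpoints (0, 1) and (4, 1):
    slope m = (1 − 1) / (4 − 0) = 0,
    intercept c = 1 − m·0 = 1.
Extremal: y(x) = 1.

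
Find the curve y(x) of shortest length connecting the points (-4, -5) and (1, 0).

Arc-length functional: J[y] = ∫ sqrt(1 + (y')^2) dx.
Lagrangian L = sqrt(1 + (y')^2) has no explicit y dependence, so ∂L/∂y = 0 and the Euler-Lagrange equation gives
    d/dx( y' / sqrt(1 + (y')^2) ) = 0  ⇒  y' / sqrt(1 + (y')^2) = const.
Hence y' is constant, so y(x) is affine.
Fitting the endpoints (-4, -5) and (1, 0):
    slope m = (0 − (-5)) / (1 − (-4)) = 1,
    intercept c = (-5) − m·(-4) = -1.
Extremal: y(x) = x - 1.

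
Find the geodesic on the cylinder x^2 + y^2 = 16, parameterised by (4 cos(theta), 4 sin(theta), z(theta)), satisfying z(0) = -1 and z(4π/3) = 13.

Parameterise the cylinder of radius R = 4 as
    r(θ) = (4 cos θ, 4 sin θ, z(θ)).
The arc-length element is
    ds = sqrt(16 + (dz/dθ)^2) dθ,
so the Lagrangian is L = sqrt(16 + z'^2).
L depends on z' only, not on z or θ, so ∂L/∂z = 0 and
    ∂L/∂z' = z' / sqrt(16 + z'^2).
The Euler-Lagrange equation gives
    d/dθ( z' / sqrt(16 + z'^2) ) = 0,
so z' is constant. Integrating once:
    z(θ) = a θ + b,
a helix on the cylinder (a straight line when the cylinder is unrolled). The constants a, b are determined by the endpoint conditions.
With endpoint conditions z(0) = -1 and z(4π/3) = 13: from z(0) = b we get b = -1, and a·4π/3 + -1 = 13 gives a = 21/(2π), so
    z(θ) = (21/(2π)) θ − 1.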